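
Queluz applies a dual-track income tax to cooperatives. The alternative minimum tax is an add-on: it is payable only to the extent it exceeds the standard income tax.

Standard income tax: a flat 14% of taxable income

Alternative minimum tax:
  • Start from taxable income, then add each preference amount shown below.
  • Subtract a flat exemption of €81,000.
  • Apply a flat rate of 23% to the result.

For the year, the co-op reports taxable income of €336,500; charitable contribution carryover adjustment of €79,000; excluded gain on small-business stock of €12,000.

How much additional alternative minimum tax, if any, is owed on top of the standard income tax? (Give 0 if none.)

Standard income tax:
  €336,500 × 14% = €47,110

Alternative minimum tax:
  Adjusted income: €336,500 + €79,000 + €12,000 = €427,500
  Less exemption €81,000 → base €346,500
  €346,500 × 23% = €79,695

Excess of alternative minimum tax over standard income tax: €79,695 − €47,110 = €32,585.

€32,585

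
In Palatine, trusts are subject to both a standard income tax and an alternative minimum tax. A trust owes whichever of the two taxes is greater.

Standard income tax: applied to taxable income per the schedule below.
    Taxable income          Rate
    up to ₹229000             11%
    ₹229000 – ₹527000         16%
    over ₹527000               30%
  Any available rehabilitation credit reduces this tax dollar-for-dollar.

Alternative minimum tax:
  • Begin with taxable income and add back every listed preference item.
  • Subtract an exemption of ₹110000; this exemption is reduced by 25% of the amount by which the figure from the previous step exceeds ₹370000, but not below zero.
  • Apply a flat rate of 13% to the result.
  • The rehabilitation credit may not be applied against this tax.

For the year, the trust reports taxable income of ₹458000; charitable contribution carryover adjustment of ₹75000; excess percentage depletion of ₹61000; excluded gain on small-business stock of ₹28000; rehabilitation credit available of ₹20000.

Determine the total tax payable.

₹74750

Alternative minimum tax:
  Adjusted income: ₹458000 + ₹75000 + ₹61000 + ₹28000 = ₹622000
  Exemption: ₹110000 − 25% × (₹622000 − ₹370000) = ₹110000 − ₹63000 = ₹47000
  Base: ₹622000 − ₹47000 = ₹575000
  ₹575000 × 13% = ₹74750

Standard income tax:
  ₹229000 × 11% = ₹25190
  ₹229000 × 16% = ₹36640
  → ₹61830
  Less rehabilitation credit ₹20000 → ₹41830

₹74750 > ₹41830, so the alternative minimum tax is the binding amount.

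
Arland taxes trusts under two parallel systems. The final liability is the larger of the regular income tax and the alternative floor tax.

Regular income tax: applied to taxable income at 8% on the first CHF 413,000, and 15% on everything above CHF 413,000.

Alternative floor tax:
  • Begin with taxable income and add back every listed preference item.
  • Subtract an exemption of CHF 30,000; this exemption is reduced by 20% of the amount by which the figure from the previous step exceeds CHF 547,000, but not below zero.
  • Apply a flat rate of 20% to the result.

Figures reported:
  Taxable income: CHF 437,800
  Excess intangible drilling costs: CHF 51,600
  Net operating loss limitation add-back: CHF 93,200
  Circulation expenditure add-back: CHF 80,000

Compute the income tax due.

CHF 131,144

Regular income tax:
  CHF 413,000 × 8% = CHF 33,040
  CHF 24,800 × 15% = CHF 3,720
  → CHF 36,760

Alternative floor tax:
  Adjusted income: CHF 437,800 + CHF 51,600 + CHF 93,200 + CHF 80,000 = CHF 662,600
  Exemption: CHF 30,000 − 20% × (CHF 662,600 − CHF 547,000) = CHF 30,000 − CHF 23,120 = CHF 6,880
  Base: CHF 662,600 − CHF 6,880 = CHF 655,720
  CHF 655,720 × 20% = CHF 131,144

CHF 131,144 > CHF 36,760, so the alternative floor tax is the binding amount.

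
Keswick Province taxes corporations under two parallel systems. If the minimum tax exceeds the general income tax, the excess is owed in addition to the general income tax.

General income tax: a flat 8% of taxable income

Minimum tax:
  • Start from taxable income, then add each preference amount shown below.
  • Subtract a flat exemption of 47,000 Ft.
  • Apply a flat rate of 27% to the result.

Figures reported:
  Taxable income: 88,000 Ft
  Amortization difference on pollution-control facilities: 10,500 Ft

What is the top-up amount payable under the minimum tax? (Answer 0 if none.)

Minimum tax:
  Adjusted income: 88,000 Ft + 10,500 Ft = 98,500 Ft
  Less exemption 47,000 Ft → base 51,500 Ft
  51,500 Ft × 27% = 13,905 Ft

General income tax:
  88,000 Ft × 8% = 7,040 Ft

Excess of minimum tax over general income tax: 13,905 Ft − 7,040 Ft = 6,865 Ft.

6,865 Ft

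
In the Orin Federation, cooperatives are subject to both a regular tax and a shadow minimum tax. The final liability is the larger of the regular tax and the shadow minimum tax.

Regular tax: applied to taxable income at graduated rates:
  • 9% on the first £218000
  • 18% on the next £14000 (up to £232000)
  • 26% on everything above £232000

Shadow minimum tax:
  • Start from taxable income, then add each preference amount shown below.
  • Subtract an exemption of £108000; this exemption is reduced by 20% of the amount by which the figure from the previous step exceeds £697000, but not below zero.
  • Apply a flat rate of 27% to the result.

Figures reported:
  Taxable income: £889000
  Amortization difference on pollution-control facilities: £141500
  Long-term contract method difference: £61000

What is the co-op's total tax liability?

£286848

Shadow minimum tax:
  Adjusted income: £889000 + £141500 + £61000 = £1091500
  Exemption: £108000 − 20% × (£1091500 − £697000) = £108000 − £78900 = £29100
  Base: £1091500 − £29100 = £1062400
  £1062400 × 27% = £286848

Regular tax:
  £218000 × 9% = £19620
  £14000 × 18% = £2520
  £657000 × 26% = £170820
  → £192960

£286848 > £192960, so the shadow minimum tax is the binding amount.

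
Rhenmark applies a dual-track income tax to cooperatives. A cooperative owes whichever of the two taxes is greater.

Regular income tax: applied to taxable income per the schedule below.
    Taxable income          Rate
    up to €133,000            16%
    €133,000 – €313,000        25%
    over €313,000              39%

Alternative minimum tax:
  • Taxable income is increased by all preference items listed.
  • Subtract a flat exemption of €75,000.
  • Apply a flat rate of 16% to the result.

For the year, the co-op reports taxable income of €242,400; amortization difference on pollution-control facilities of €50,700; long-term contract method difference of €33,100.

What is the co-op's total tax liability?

€48,630

Alternative minimum tax:
  Adjusted income: €242,400 + €50,700 + €33,100 = €326,200
  Less exemption €75,000 → base €251,200
  €251,200 × 16% = €40,192

Regular income tax:
  €133,000 × 16% = €21,280
  €109,400 × 25% = €27,350
  → €48,630

€48,630 > €40,192, so the regular income tax governs.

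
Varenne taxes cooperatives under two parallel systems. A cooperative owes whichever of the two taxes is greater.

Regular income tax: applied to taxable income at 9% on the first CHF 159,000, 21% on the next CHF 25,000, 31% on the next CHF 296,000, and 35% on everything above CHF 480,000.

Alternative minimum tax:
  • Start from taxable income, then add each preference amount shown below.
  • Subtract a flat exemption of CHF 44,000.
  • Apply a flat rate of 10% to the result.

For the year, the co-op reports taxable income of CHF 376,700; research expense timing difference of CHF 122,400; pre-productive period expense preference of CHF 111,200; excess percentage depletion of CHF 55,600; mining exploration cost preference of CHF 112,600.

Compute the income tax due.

CHF 79,297

Alternative minimum tax:
  Adjusted income: CHF 376,700 + CHF 122,400 + CHF 111,200 + CHF 55,600 + CHF 112,600 = CHF 778,500
  Less exemption CHF 44,000 → base CHF 734,500
  CHF 734,500 × 10% = CHF 73,450

Regular income tax:
  CHF 159,000 × 9% = CHF 14,310
  CHF 25,000 × 21% = CHF 5,250
  CHF 192,700 × 31% = CHF 59,737
  → CHF 79,297

CHF 79,297 > CHF 73,450, so the regular income tax governs.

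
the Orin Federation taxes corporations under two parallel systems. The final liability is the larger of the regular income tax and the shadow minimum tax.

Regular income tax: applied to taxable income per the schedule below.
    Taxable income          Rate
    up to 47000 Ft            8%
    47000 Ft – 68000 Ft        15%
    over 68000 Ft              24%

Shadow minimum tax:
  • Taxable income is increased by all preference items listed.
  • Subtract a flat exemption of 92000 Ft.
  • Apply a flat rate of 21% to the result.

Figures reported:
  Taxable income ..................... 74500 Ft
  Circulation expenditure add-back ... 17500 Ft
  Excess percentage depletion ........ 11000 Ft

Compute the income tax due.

8470 Ft

Regular income tax:
  47000 Ft × 8% = 3760 Ft
  21000 Ft × 15% = 3150 Ft
  6500 Ft × 24% = 1560 Ft
  → 8470 Ft

Shadow minimum tax:
  Adjusted income: 74500 Ft + 17500 Ft + 11000 Ft = 103000 Ft
  Less exemption 92000 Ft → base 11000 Ft
  11000 Ft × 21% = 2310 Ft

8470 Ft > 2310 Ft, so the regular income tax governs.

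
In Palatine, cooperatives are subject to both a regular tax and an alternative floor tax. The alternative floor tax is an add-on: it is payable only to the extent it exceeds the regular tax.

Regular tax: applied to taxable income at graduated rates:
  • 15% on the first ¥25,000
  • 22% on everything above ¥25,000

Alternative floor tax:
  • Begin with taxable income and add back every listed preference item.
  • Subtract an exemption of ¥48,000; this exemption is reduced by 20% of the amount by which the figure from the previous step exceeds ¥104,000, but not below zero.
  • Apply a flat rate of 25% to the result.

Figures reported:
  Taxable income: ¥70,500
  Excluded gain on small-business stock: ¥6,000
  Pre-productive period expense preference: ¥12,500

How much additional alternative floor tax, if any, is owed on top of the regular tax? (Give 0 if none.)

¥0

Regular tax:
  ¥25,000 × 15% = ¥3,750
  ¥45,500 × 22% = ¥10,010
  → ¥13,760

Alternative floor tax:
  Adjusted income: ¥70,500 + ¥6,000 + ¥12,500 = ¥89,000
  Exemption: ¥89,000 ≤ ¥104,000, so full ¥48,000 applies
  Base: ¥89,000 − ¥48,000 = ¥41,000
  ¥41,000 × 25% = ¥10,250

¥10,250 ≤ ¥13,760, so no add-on is due.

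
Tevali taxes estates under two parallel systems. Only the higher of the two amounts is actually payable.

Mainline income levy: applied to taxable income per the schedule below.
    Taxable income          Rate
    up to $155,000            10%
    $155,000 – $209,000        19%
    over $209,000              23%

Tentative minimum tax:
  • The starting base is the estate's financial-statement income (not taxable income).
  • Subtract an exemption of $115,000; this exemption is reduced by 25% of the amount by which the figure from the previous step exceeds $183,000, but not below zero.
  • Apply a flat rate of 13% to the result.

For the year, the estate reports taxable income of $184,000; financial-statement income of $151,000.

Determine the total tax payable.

$21,010

Tentative minimum tax:
  Base (financial-statement income): $151,000
  Exemption: $151,000 ≤ $183,000, so full $115,000 applies
  Base: $151,000 − $115,000 = $36,000
  $36,000 × 13% = $4,680

Mainline income levy:
  $155,000 × 10% = $15,500
  $29,000 × 19% = $5,510
  → $21,010

$21,010 > $4,680, so the mainline income levy governs.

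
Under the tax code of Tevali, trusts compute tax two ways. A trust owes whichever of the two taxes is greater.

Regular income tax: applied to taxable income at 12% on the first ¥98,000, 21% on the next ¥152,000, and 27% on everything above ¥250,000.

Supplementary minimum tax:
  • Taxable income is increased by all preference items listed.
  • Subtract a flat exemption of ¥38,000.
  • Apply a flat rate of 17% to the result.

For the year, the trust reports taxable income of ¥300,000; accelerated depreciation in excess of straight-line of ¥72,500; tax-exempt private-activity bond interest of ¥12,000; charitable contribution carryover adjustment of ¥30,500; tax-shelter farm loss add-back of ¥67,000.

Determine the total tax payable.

¥75,480

Regular income tax:
  ¥98,000 × 12% = ¥11,760
  ¥152,000 × 21% = ¥31,920
  ¥50,000 × 27% = ¥13,500
  → ¥57,180

Supplementary minimum tax:
  Adjusted income: ¥300,000 + ¥72,500 + ¥12,000 + ¥30,500 + ¥67,000 = ¥482,000
  Less exemption ¥38,000 → base ¥444,000
  ¥444,000 × 17% = ¥75,480

¥75,480 > ¥57,180, so the supplementary minimum tax is the binding amount.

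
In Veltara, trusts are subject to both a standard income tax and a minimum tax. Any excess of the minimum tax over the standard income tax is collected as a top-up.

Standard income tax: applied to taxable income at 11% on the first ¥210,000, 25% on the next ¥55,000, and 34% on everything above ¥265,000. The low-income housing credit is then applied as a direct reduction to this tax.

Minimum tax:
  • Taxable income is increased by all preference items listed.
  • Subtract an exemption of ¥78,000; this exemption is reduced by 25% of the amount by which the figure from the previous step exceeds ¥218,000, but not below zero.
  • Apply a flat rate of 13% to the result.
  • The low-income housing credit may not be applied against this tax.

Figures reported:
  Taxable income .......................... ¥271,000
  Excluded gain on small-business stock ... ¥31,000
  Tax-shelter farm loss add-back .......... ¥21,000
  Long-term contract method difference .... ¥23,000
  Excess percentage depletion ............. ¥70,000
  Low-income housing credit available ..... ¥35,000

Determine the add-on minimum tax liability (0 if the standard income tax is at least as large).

Standard income tax:
  ¥210,000 × 11% = ¥23,100
  ¥55,000 × 25% = ¥13,750
  ¥6,000 × 34% = ¥2,040
  → ¥38,890
  Less low-income housing credit ¥35,000 → ¥3,890

Minimum tax:
  Adjusted income: ¥271,000 + ¥31,000 + ¥21,000 + ¥23,000 + ¥70,000 = ¥416,000
  Exemption: ¥78,000 − 25% × (¥416,000 − ¥218,000) = ¥78,000 − ¥49,500 = ¥28,500
  Base: ¥416,000 − ¥28,500 = ¥387,500
  ¥387,500 × 13% = ¥50,375

Excess of minimum tax over standard income tax: ¥50,375 − ¥3,890 = ¥46,485.

¥46,485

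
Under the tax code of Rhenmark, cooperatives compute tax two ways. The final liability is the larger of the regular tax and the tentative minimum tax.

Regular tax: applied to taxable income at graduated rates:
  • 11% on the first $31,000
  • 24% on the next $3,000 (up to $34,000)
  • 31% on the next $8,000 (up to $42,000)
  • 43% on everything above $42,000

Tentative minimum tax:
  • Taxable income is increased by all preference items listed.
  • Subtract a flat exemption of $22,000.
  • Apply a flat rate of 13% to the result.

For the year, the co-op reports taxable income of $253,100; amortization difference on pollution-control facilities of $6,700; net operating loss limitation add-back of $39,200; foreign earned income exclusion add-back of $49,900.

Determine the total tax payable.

$97,383

Tentative minimum tax:
  Adjusted income: $253,100 + $6,700 + $39,200 + $49,900 = $348,900
  Less exemption $22,000 → base $326,900
  $326,900 × 13% = $42,497

Regular tax:
  $31,000 × 11% = $3,410
  $3,000 × 24% = $720
  $8,000 × 31% = $2,480
  $211,100 × 43% = $90,773
  → $97,383

$97,383 > $42,497, so the regular tax governs.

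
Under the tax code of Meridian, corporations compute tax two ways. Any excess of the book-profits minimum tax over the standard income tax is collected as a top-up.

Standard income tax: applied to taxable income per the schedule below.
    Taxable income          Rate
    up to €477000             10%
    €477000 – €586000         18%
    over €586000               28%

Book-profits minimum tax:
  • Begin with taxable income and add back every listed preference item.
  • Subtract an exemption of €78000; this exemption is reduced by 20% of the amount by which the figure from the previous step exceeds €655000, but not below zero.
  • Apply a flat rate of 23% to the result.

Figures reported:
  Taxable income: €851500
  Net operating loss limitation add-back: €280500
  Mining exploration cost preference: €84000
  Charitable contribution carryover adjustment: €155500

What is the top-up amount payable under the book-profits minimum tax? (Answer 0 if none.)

€173785

Standard income tax:
  €477000 × 10% = €47700
  €109000 × 18% = €19620
  €265500 × 28% = €74340
  → €141660

Book-profits minimum tax:
  Adjusted income: €851500 + €280500 + €84000 + €155500 = €1371500
  Exemption: 20% × (€1371500 − €655000) = €143300 ≥ €78000, so the exemption is fully phased out
  Base: €1371500 − €0 = €1371500
  €1371500 × 23% = €315445

Excess of book-profits minimum tax over standard income tax: €315445 − €141660 = €173785.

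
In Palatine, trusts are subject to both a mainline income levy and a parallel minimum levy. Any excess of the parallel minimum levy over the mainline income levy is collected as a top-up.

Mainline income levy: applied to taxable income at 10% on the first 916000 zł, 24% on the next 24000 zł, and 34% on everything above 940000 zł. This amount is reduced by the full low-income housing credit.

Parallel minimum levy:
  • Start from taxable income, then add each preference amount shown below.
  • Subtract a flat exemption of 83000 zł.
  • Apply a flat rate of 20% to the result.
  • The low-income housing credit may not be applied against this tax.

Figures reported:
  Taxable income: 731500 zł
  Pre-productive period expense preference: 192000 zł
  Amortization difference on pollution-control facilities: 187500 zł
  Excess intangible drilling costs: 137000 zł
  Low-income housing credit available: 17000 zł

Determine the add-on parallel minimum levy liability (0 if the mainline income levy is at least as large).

176850 zł

Parallel minimum levy:
  Adjusted income: 731500 zł + 192000 zł + 187500 zł + 137000 zł = 1248000 zł
  Less exemption 83000 zł → base 1165000 zł
  1165000 zł × 20% = 233000 zł

Mainline income levy:
  731500 zł × 10% = 73150 zł
  Less low-income housing credit 17000 zł → 56150 zł

Excess of parallel minimum levy over mainline income levy: 233000 zł − 56150 zł = 176850 zł.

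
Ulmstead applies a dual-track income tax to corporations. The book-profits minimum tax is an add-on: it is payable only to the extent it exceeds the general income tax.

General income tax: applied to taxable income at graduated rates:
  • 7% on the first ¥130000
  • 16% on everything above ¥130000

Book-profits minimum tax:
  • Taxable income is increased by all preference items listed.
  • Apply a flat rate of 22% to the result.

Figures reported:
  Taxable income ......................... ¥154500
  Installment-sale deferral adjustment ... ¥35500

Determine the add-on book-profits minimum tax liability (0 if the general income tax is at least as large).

Book-profits minimum tax:
  Adjusted income: ¥154500 + ¥35500 = ¥190000
  ¥190000 × 22% = ¥41800

General income tax:
  ¥130000 × 7% = ¥9100
  ¥24500 × 16% = ¥3920
  → ¥13020

Excess of book-profits minimum tax over general income tax: ¥41800 − ¥13020 = ¥28780.

¥28780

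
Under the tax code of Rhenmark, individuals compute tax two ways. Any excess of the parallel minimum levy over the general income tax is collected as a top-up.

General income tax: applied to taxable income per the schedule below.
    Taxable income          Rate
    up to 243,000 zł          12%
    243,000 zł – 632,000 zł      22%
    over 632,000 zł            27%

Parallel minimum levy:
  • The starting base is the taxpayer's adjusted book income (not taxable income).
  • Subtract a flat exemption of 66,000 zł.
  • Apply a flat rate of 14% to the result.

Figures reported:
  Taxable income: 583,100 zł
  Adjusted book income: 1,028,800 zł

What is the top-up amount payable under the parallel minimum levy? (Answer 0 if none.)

30,810 zł

Parallel minimum levy:
  Base (adjusted book income): 1,028,800 zł
  Less exemption 66,000 zł → base 962,800 zł
  962,800 zł × 14% = 134,792 zł

General income tax:
  243,000 zł × 12% = 29,160 zł
  340,100 zł × 22% = 74,822 zł
  → 103,982 zł

Excess of parallel minimum levy over general income tax: 134,792 zł − 103,982 zł = 30,810 zł.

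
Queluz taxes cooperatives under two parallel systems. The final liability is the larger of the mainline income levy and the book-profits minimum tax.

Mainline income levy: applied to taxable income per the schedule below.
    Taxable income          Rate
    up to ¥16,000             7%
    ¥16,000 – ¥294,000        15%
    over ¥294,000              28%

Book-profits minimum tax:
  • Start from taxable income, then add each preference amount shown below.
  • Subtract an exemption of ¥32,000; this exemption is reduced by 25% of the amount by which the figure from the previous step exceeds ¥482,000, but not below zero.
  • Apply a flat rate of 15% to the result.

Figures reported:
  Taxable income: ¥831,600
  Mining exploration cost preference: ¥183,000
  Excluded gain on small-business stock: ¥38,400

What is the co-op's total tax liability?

¥193,348

Mainline income levy:
  ¥16,000 × 7% = ¥1,120
  ¥278,000 × 15% = ¥41,700
  ¥537,600 × 28% = ¥150,528
  → ¥193,348

Book-profits minimum tax:
  Adjusted income: ¥831,600 + ¥183,000 + ¥38,400 = ¥1,053,000
  Exemption: 25% × (¥1,053,000 − ¥482,000) = ¥142,750 ≥ ¥32,000, so the exemption is fully phased out
  Base: ¥1,053,000 − ¥0 = ¥1,053,000
  ¥1,053,000 × 15% = ¥157,950

¥193,348 > ¥157,950, so the mainline income levy governs.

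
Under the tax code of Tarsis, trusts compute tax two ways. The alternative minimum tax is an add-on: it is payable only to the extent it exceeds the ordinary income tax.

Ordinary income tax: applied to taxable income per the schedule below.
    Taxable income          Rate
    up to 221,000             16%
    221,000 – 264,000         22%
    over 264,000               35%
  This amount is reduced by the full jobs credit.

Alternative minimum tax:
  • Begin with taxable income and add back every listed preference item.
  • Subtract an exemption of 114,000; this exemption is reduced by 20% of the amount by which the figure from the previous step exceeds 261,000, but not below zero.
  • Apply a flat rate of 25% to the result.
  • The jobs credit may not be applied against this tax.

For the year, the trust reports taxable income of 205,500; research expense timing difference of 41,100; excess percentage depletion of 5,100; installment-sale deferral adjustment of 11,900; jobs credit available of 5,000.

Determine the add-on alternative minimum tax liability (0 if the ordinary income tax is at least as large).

Alternative minimum tax:
  Adjusted income: 205,500 + 41,100 + 5,100 + 11,900 = 263,600
  Exemption: 114,000 − 20% × (263,600 − 261,000) = 114,000 − 520 = 113,480
  Base: 263,600 − 113,480 = 150,120
  150,120 × 25% = 37,530

Ordinary income tax:
  205,500 × 16% = 32,880
  Less jobs credit 5,000 → 27,880

Excess of alternative minimum tax over ordinary income tax: 37,530 − 27,880 = 9,650.

9,650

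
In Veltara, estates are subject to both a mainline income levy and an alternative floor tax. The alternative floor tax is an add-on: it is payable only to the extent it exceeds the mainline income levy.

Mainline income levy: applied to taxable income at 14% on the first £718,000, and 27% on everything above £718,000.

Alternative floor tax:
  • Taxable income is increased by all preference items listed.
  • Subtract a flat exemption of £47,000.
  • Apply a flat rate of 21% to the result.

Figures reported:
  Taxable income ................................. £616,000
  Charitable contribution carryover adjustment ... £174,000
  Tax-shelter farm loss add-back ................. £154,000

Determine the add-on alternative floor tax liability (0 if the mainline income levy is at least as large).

Alternative floor tax:
  Adjusted income: £616,000 + £174,000 + £154,000 = £944,000
  Less exemption £47,000 → base £897,000
  £897,000 × 21% = £188,370

Mainline income levy:
  £616,000 × 14% = £86,240

Excess of alternative floor tax over mainline income levy: £188,370 − £86,240 = £102,130.

£102,130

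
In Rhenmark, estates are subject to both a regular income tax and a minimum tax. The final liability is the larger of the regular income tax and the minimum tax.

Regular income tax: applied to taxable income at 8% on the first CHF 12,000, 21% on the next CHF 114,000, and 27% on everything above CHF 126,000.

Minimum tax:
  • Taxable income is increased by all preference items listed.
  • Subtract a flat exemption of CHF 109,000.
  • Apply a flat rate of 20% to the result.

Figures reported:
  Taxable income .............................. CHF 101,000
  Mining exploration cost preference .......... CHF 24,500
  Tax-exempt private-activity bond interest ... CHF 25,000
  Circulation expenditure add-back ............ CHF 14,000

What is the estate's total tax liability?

CHF 19,650

Minimum tax:
  Adjusted income: CHF 101,000 + CHF 24,500 + CHF 25,000 + CHF 14,000 = CHF 164,500
  Less exemption CHF 109,000 → base CHF 55,500
  CHF 55,500 × 20% = CHF 11,100

Regular income tax:
  CHF 12,000 × 8% = CHF 960
  CHF 89,000 × 21% = CHF 18,690
  → CHF 19,650

CHF 19,650 > CHF 11,100, so the regular income tax governs.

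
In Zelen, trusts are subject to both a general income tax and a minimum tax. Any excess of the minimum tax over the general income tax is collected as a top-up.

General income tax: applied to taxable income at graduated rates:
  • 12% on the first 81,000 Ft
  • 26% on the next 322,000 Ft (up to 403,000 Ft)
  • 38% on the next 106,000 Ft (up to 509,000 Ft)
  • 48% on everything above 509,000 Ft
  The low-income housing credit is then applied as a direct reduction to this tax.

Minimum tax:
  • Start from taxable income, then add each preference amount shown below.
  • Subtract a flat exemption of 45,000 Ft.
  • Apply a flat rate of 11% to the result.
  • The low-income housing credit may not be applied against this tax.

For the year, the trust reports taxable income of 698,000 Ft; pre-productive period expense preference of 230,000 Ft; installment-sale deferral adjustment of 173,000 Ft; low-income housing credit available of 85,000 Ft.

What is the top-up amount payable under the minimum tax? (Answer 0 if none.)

0 Ft

General income tax:
  81,000 Ft × 12% = 9,720 Ft
  322,000 Ft × 26% = 83,720 Ft
  106,000 Ft × 38% = 40,280 Ft
  189,000 Ft × 48% = 90,720 Ft
  → 224,440 Ft
  Less low-income housing credit 85,000 Ft → 139,440 Ft

Minimum tax:
  Adjusted income: 698,000 Ft + 230,000 Ft + 173,000 Ft = 1,101,000 Ft
  Less exemption 45,000 Ft → base 1,056,000 Ft
  1,056,000 Ft × 11% = 116,160 Ft

116,160 Ft ≤ 139,440 Ft, so no add-on is due.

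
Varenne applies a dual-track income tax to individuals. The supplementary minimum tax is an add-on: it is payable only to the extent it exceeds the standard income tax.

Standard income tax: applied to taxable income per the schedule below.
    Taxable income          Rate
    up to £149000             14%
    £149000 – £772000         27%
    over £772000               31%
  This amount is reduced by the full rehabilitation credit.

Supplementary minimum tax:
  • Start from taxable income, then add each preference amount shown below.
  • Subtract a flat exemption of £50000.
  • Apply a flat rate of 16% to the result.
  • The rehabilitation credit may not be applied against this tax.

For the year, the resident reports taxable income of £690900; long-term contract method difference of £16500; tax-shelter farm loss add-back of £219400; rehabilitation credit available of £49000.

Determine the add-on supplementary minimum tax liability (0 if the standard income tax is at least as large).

£22115

Standard income tax:
  £149000 × 14% = £20860
  £541900 × 27% = £146313
  → £167173
  Less rehabilitation credit £49000 → £118173

Supplementary minimum tax:
  Adjusted income: £690900 + £16500 + £219400 = £926800
  Less exemption £50000 → base £876800
  £876800 × 16% = £140288

Excess of supplementary minimum tax over standard income tax: £140288 − £118173 = £22115.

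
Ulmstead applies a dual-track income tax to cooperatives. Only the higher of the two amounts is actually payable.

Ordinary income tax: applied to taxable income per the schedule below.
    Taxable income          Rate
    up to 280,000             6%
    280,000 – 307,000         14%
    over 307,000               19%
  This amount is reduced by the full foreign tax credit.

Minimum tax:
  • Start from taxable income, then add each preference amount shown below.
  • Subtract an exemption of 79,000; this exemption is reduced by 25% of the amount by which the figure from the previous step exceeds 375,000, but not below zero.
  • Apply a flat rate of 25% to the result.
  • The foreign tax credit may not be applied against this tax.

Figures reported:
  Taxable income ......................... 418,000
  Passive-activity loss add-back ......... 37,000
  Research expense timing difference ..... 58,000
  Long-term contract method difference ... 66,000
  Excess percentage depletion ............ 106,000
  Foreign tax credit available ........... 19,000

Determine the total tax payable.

170,875

Minimum tax:
  Adjusted income: 418,000 + 37,000 + 58,000 + 66,000 + 106,000 = 685,000
  Exemption: 79,000 − 25% × (685,000 − 375,000) = 79,000 − 77,500 = 1,500
  Base: 685,000 − 1,500 = 683,500
  683,500 × 25% = 170,875

Ordinary income tax:
  280,000 × 6% = 16,800
  27,000 × 14% = 3,780
  111,000 × 19% = 21,090
  → 41,670
  Less foreign tax credit 19,000 → 22,670

170,875 > 22,670, so the minimum tax is the binding amount.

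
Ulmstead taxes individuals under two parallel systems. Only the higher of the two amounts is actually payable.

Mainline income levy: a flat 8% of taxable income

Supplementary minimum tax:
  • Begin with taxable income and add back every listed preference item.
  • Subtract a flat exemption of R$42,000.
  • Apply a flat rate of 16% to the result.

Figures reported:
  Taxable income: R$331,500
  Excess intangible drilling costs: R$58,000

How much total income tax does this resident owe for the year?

Mainline income levy:
  R$331,500 × 8% = R$26,520

Supplementary minimum tax:
  Adjusted income: R$331,500 + R$58,000 = R$389,500
  Less exemption R$42,000 → base R$347,500
  R$347,500 × 16% = R$55,600

R$55,600 > R$26,520, so the supplementary minimum tax is the binding amount.

R$55,600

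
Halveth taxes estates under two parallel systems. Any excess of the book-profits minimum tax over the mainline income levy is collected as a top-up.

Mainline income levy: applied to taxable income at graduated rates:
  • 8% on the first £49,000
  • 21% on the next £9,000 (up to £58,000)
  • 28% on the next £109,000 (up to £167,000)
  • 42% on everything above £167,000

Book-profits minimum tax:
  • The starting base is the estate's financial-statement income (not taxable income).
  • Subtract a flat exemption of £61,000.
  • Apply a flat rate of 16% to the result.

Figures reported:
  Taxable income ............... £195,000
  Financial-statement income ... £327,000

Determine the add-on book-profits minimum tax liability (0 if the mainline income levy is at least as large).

Book-profits minimum tax:
  Base (financial-statement income): £327,000
  Less exemption £61,000 → base £266,000
  £266,000 × 16% = £42,560

Mainline income levy:
  £49,000 × 8% = £3,920
  £9,000 × 21% = £1,890
  £109,000 × 28% = £30,520
  £28,000 × 42% = £11,760
  → £48,090

£42,560 ≤ £48,090, so no add-on is due.

£0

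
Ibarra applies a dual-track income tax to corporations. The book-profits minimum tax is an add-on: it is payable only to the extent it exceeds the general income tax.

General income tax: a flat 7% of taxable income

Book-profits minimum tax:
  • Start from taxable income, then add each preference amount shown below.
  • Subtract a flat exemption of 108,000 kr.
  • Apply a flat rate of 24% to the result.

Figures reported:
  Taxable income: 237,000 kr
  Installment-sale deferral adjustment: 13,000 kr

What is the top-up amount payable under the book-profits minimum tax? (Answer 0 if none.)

Book-profits minimum tax:
  Adjusted income: 237,000 kr + 13,000 kr = 250,000 kr
  Less exemption 108,000 kr → base 142,000 kr
  142,000 kr × 24% = 34,080 kr

General income tax:
  237,000 kr × 7% = 16,590 kr

Excess of book-profits minimum tax over general income tax: 34,080 kr − 16,590 kr = 17,490 kr.

17,490 kr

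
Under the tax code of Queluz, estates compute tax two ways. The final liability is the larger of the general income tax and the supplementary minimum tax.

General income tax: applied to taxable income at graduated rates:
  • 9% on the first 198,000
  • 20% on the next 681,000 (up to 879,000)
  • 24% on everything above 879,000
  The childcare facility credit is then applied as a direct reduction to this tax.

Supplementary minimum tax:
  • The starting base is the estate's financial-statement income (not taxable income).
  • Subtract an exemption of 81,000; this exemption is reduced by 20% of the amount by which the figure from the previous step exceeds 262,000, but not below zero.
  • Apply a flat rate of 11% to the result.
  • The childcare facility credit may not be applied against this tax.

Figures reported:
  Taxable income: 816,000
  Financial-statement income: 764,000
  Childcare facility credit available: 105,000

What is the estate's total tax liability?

84,040

General income tax:
  198,000 × 9% = 17,820
  618,000 × 20% = 123,600
  → 141,420
  Less childcare facility credit 105,000 → 36,420

Supplementary minimum tax:
  Base (financial-statement income): 764,000
  Exemption: 20% × (764,000 − 262,000) = 100,400 ≥ 81,000, so the exemption is fully phased out
  Base: 764,000 − 0 = 764,000
  764,000 × 11% = 84,040

84,040 > 36,420, so the supplementary minimum tax is the binding amount.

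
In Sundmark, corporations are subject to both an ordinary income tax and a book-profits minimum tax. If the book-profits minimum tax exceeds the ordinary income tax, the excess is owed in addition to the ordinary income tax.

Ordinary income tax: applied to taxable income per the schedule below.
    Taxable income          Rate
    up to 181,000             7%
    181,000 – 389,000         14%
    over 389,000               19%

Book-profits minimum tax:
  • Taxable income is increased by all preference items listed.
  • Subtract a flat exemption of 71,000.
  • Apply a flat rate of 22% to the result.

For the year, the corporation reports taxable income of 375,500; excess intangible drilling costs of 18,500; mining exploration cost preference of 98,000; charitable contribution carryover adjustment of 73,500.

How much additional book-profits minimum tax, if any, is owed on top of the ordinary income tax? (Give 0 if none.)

Ordinary income tax:
  181,000 × 7% = 12,670
  194,500 × 14% = 27,230
  → 39,900

Book-profits minimum tax:
  Adjusted income: 375,500 + 18,500 + 98,000 + 73,500 = 565,500
  Less exemption 71,000 → base 494,500
  494,500 × 22% = 108,790

Excess of book-profits minimum tax over ordinary income tax: 108,790 − 39,900 = 68,890.

68,890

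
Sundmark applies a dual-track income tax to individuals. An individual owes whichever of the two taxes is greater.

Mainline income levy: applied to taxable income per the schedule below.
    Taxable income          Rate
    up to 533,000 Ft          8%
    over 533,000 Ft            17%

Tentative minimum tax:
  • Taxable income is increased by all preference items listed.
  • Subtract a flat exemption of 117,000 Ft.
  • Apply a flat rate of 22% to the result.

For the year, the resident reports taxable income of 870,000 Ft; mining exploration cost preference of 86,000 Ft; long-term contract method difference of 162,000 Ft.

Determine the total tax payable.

Tentative minimum tax:
  Adjusted income: 870,000 Ft + 86,000 Ft + 162,000 Ft = 1,118,000 Ft
  Less exemption 117,000 Ft → base 1,001,000 Ft
  1,001,000 Ft × 22% = 220,220 Ft

Mainline income levy:
  533,000 Ft × 8% = 42,640 Ft
  337,000 Ft × 17% = 57,290 Ft
  → 99,930 Ft

220,220 Ft > 99,930 Ft, so the tentative minimum tax is the binding amount.

220,220 Ft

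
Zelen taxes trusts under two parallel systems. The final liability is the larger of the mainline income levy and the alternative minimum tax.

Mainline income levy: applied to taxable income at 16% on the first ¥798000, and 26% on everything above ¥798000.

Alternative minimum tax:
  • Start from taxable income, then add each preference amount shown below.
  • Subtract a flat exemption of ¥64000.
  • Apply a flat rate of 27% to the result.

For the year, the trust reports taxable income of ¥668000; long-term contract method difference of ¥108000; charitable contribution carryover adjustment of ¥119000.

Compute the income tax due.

Mainline income levy:
  ¥668000 × 16% = ¥106880

Alternative minimum tax:
  Adjusted income: ¥668000 + ¥108000 + ¥119000 = ¥895000
  Less exemption ¥64000 → base ¥831000
  ¥831000 × 27% = ¥224370

¥224370 > ¥106880, so the alternative minimum tax is the binding amount.

¥224370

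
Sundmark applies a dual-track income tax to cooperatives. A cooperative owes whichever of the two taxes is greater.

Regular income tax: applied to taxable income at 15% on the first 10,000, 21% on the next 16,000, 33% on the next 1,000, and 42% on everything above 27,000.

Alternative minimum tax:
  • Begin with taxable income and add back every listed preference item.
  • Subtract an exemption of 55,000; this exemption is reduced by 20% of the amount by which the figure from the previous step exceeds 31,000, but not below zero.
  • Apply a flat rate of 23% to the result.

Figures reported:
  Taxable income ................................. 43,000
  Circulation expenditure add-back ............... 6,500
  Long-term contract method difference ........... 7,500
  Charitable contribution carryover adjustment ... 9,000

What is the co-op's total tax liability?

Regular income tax:
  10,000 × 15% = 1,500
  16,000 × 21% = 3,360
  1,000 × 33% = 330
  16,000 × 42% = 6,720
  → 11,910

Alternative minimum tax:
  Adjusted income: 43,000 + 6,500 + 7,500 + 9,000 = 66,000
  Exemption: 55,000 − 20% × (66,000 − 31,000) = 55,000 − 7,000 = 48,000
  Base: 66,000 − 48,000 = 18,000
  18,000 × 23% = 4,140

11,910 > 4,140, so the regular income tax governs.

11,910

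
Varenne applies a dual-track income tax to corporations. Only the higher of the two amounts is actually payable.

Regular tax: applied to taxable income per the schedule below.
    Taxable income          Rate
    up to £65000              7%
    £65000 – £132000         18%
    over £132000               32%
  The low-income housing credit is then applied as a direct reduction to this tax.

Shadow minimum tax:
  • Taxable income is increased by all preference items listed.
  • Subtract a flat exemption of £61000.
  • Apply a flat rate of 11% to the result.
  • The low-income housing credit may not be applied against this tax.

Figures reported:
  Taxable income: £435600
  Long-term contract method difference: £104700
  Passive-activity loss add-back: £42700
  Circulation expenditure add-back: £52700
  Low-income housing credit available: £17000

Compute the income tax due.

Shadow minimum tax:
  Adjusted income: £435600 + £104700 + £42700 + £52700 = £635700
  Less exemption £61000 → base £574700
  £574700 × 11% = £63217

Regular tax:
  £65000 × 7% = £4550
  £67000 × 18% = £12060
  £303600 × 32% = £97152
  → £113762
  Less low-income housing credit £17000 → £96762

£96762 > £63217, so the regular tax governs.

£96762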